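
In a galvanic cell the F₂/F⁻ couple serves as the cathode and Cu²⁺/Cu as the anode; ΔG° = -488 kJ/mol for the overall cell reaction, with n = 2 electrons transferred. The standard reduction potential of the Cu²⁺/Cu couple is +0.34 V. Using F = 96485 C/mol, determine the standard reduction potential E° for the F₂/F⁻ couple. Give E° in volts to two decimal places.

+2.87 V

E°cell = −ΔG°/(nF) = −(-488×10³)/((2)(96485)) = +2.529 V.
Since F₂/F⁻ is the cathode and Cu²⁺/Cu the anode, E°cell = E°(F₂/F⁻) − E°(Cu²⁺/Cu).
So E°(F₂/F⁻) = E°cell + E°(Cu²⁺/Cu) = +2.529 + (+0.34) = +2.87 V.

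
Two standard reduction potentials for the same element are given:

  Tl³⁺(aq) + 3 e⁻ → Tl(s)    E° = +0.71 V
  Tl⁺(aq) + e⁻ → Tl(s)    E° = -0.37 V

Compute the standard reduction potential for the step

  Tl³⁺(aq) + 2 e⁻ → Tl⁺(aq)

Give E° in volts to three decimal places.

Sequential free energies add, so n₃E°₃ = n₁E°₁ + n₂E°₂.
With n₃ = 3, and the known step contributing 1×(-0.37) V, the unknown satisfies 2·E° = 3×(+0.71) − 1×(-0.37) = +2.500.
E° = +2.500 / 2 = +1.250 V.

+1.250 V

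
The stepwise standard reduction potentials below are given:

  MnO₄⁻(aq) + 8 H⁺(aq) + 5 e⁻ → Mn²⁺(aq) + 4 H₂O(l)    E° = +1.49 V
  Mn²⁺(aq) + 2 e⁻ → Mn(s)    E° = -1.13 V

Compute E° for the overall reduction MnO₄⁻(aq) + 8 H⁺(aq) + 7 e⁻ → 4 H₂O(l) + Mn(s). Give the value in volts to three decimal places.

Since ΔG° = −nFE° is additive over sequential reductions, n₃E°₃ = n₁E°₁ + n₂E°₂.
E°₃ = (5×+1.49 + 2×-1.13) / 7 = (+5.190) / 7 = +0.741 V.
E° values themselves are not directly additive — weighting by electron count is essential.

+0.741 V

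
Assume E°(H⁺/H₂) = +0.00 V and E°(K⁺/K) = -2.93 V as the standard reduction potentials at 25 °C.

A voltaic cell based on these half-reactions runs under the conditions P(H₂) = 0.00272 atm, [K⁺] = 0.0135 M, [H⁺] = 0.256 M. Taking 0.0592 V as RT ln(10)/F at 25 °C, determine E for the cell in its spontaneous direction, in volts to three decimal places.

+3.082 V

H⁺/H₂ is the cathode (higher E°), K⁺/K the anode: E°cell = +0.00 − (-2.93) = +2.93 V, n = 2.
Overall: 2 H⁺(aq) + 2 K(s) → H₂(g) + 2 K⁺(aq)
Q = P(H₂)·[K⁺]^2 / ([H⁺]^2); log Q = -5.121.
E = E° − (0.0592/n) log Q = +2.93 − (0.0592/2)(-5.121) = +3.082 V.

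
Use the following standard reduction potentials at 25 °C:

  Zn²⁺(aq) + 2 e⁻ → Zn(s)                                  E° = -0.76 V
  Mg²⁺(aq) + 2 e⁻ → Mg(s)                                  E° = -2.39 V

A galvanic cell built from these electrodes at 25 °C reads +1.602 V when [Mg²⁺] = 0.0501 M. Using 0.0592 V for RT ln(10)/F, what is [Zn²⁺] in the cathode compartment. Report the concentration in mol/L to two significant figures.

Zn²⁺/Zn is the cathode, Mg²⁺/Mg the anode: E°cell = +1.63 V, n = 2.
Overall reaction: Zn²⁺(aq) + Mg(s) → Zn(s) + Mg²⁺(aq); Q = [Mg²⁺]^1/[Zn²⁺]^1.
From E = E° − (0.0592/n) log Q: log Q = (E° − E)·n/0.0592 = (+1.63 − (+1.602))·2/0.0592 = 0.9459.
So 1·log[Zn²⁺] = 1·log(0.0501) − log Q = -1.3002 − (0.9459) = -2.2461; [Zn²⁺] = 10^(-2.2461) ≈ 0.0057 M.

0.0057 M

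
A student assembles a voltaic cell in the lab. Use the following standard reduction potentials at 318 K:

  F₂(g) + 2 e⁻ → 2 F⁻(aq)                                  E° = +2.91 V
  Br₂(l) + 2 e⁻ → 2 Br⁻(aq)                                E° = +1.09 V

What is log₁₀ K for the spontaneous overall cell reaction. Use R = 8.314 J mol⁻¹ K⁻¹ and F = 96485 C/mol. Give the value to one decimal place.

Cathode: F₂/F⁻; anode: Br₂/Br⁻. E°cell = (+2.91) − (+1.09) = +1.82 V, with n = 2.
ΔG° = −nFE° = −RT ln K, so ln K = nFE°/(RT) = (2)(96485)(+1.82) / ((8.314)(318)) = 132.839.
log₁₀ K = 132.839 / ln 10 = 57.7.

57.7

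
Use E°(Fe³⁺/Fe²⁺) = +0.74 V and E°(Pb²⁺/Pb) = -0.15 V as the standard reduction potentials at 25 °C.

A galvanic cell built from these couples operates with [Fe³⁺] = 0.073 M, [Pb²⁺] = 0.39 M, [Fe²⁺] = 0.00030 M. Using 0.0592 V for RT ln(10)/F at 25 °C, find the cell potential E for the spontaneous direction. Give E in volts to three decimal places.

Fe³⁺/Fe²⁺ is the cathode (higher E°), Pb²⁺/Pb the anode: E°cell = +0.74 − (-0.15) = +0.89 V, n = 2.
Overall: 2 Fe³⁺(aq) + Pb(s) → 2 Fe²⁺(aq) + Pb²⁺(aq)
Q = [Fe²⁺]^2·[Pb²⁺] / ([Fe³⁺]^2); log Q = -5.181.
E = E° − (0.0592/n) log Q = +0.89 − (0.0592/2)(-5.181) = +1.043 V.

+1.043 V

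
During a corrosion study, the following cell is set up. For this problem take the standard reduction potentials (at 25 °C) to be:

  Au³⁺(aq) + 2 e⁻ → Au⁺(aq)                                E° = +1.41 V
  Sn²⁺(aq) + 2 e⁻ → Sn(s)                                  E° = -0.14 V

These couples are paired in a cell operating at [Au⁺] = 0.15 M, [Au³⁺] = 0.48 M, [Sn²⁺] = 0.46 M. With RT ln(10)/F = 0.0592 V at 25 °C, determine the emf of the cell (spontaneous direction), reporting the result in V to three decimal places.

+1.575 V

Au³⁺/Au⁺ is the cathode (higher E°), Sn²⁺/Sn the anode: E°cell = +1.41 − (-0.14) = +1.55 V, n = 2.
Overall: Au³⁺(aq) + Sn(s) → Au⁺(aq) + Sn²⁺(aq)
Q = [Au⁺]·[Sn²⁺] / ([Au³⁺]); log Q = -0.842.
E = E° − (0.0592/n) log Q = +1.55 − (0.0592/2)(-0.842) = +1.575 V.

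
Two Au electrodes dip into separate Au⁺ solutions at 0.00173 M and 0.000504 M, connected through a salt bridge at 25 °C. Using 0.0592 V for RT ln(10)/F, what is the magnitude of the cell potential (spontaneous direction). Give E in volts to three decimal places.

For a concentration cell E°cell = 0. The 0.00173 M side is the cathode (reduction is favoured where [Au⁺] is higher).
With n = 1, E = −(0.0592/1) log([Au⁺]ₐₙ/[Au⁺]꜀ₐₜ) = −(0.0592/1) log(0.000504/0.00173) = −(0.0592/1)(-0.536) = +0.032 V.

+0.032 V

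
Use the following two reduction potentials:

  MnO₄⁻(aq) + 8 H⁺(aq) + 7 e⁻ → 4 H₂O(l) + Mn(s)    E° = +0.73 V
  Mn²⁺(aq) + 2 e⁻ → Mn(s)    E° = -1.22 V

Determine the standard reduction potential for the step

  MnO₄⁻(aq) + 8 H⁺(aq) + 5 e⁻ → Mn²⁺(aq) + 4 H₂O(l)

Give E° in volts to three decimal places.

+1.510 V

Sequential free energies add, so n₃E°₃ = n₁E°₁ + n₂E°₂.
With n₃ = 7, and the known step contributing 2×(-1.22) V, the unknown satisfies 5·E° = 7×(+0.73) − 2×(-1.22) = +7.550.
E° = +7.550 / 5 = +1.510 V.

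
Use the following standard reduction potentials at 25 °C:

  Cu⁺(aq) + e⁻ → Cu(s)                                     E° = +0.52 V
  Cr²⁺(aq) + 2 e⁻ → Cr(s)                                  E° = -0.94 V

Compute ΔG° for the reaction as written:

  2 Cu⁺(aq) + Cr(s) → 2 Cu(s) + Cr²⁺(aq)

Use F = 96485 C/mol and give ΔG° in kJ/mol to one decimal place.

As written, Cu⁺/Cu is reduced (cathode) and Cr²⁺/Cr is oxidised (anode), so E°cell = (+0.52) − (-0.94) = +1.46 V.
Balancing electrons gives n = 2.
ΔG° = −nFE° = −(2)(96485)(+1.46) = -281,736 J = -281.7 kJ/mol.

-281.7 kJ/mol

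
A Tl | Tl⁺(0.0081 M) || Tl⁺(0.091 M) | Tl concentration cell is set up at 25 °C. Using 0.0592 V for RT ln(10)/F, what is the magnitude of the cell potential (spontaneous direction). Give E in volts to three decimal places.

+0.062 V

For a concentration cell E°cell = 0. The 0.091 M side is the cathode (reduction is favoured where [Tl⁺] is higher).
With n = 1, E = −(0.0592/1) log([Tl⁺]ₐₙ/[Tl⁺]꜀ₐₜ) = −(0.0592/1) log(0.0081/0.091) = −(0.0592/1)(-1.051) = +0.062 V.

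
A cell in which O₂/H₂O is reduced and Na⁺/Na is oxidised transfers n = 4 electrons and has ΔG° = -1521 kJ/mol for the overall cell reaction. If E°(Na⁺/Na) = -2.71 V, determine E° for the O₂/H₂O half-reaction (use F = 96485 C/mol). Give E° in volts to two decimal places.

E°cell = −ΔG°/(nF) = −(-1521×10³)/((4)(96485)) = +3.941 V.
Since O₂/H₂O is the cathode and Na⁺/Na the anode, E°cell = E°(O₂/H₂O) − E°(Na⁺/Na).
So E°(O₂/H₂O) = E°cell + E°(Na⁺/Na) = +3.941 + (-2.71) = +1.23 V.

+1.23 V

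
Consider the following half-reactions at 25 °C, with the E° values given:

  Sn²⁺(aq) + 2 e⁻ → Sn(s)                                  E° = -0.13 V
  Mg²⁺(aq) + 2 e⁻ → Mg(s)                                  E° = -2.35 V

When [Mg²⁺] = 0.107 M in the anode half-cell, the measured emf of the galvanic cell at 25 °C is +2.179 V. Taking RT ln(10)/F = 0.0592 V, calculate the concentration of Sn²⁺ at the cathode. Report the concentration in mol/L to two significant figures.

Sn²⁺/Sn is the cathode, Mg²⁺/Mg the anode: E°cell = +2.22 V, n = 2.
Overall reaction: Sn²⁺(aq) + Mg(s) → Sn(s) + Mg²⁺(aq); Q = [Mg²⁺]^1/[Sn²⁺]^1.
From E = E° − (0.0592/n) log Q: log Q = (E° − E)·n/0.0592 = (+2.22 − (+2.179))·2/0.0592 = 1.3851.
So 1·log[Sn²⁺] = 1·log(0.107) − log Q = -0.9706 − (1.3851) = -2.3557; [Sn²⁺] = 10^(-2.3557) ≈ 0.0044 M.

0.0044 M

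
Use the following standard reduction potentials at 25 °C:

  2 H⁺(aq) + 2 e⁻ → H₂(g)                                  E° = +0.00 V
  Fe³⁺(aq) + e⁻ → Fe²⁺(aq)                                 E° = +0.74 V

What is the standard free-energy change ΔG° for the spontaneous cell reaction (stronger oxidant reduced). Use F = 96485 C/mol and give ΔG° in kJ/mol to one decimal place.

Fe³⁺/Fe²⁺ (E° = +0.74 V) is the cathode; H⁺/H₂ (E° = +0.00 V) is the anode, so E°cell = +0.74 V.
Balancing electrons gives n = 2 (lcm of 1 and 2).
ΔG° = −nFE° = −(2)(96485)(+0.74) = -142,798 J = -142.8 kJ/mol.

-142.8 kJ/mol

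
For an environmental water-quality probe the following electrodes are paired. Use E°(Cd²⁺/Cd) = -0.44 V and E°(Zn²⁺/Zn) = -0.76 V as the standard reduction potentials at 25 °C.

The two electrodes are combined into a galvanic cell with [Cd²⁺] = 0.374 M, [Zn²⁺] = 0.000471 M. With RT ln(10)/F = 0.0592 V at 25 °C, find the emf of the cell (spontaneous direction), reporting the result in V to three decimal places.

+0.406 V

Cd²⁺/Cd is the cathode (higher E°), Zn²⁺/Zn the anode: E°cell = -0.44 − (-0.76) = +0.32 V, n = 2.
Overall: Cd²⁺(aq) + Zn(s) → Cd(s) + Zn²⁺(aq)
Q = [Zn²⁺] / ([Cd²⁺]); log Q = -2.900.
E = E° − (0.0592/n) log Q = +0.32 − (0.0592/2)(-2.900) = +0.406 V.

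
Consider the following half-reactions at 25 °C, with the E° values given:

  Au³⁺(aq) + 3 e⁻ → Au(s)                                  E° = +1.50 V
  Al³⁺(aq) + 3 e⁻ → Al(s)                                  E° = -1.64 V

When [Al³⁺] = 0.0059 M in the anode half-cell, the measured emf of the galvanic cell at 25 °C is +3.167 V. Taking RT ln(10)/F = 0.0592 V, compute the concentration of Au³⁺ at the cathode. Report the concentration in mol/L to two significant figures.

0.14 M

Au³⁺/Au is the cathode, Al³⁺/Al the anode: E°cell = +3.14 V, n = 3.
Overall reaction: Au³⁺(aq) + Al(s) → Au(s) + Al³⁺(aq); Q = [Al³⁺]^1/[Au³⁺]^1.
From E = E° − (0.0592/n) log Q: log Q = (E° − E)·n/0.0592 = (+3.14 − (+3.167))·3/0.0592 = -1.3682.
So 1·log[Au³⁺] = 1·log(0.0059) − log Q = -2.2291 − (-1.3682) = -0.8609; [Au³⁺] = 10^(-0.8609) ≈ 0.14 M.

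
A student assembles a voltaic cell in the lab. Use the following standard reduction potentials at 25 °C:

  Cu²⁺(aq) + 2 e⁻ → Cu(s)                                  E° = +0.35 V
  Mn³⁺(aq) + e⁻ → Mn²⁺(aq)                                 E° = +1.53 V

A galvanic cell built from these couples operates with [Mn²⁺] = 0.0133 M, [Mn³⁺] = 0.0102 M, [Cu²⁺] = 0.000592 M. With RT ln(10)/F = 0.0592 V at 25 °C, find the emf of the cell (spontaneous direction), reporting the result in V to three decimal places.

Mn³⁺/Mn²⁺ is the cathode (higher E°), Cu²⁺/Cu the anode: E°cell = +1.53 − (+0.35) = +1.18 V, n = 2.
Overall: 2 Mn³⁺(aq) + Cu(s) → 2 Mn²⁺(aq) + Cu²⁺(aq)
Q = [Mn²⁺]^2·[Cu²⁺] / ([Mn³⁺]^2); log Q = -2.997.
E = E° − (0.0592/n) log Q = +1.18 − (0.0592/2)(-2.997) = +1.269 V.

+1.269 V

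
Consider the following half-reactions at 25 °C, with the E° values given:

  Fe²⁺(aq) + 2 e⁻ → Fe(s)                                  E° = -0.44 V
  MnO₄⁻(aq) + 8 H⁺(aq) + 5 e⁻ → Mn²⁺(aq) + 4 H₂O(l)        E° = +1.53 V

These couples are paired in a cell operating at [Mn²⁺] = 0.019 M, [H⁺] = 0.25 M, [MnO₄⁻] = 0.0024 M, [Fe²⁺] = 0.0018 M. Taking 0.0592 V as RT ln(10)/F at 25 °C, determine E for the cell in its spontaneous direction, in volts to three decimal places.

MnO₄⁻/Mn²⁺ is the cathode (higher E°), Fe²⁺/Fe the anode: E°cell = +1.53 − (-0.44) = +1.97 V, n = 10.
Overall: 2 MnO₄⁻(aq) + 16 H⁺(aq) + 5 Fe(s) → 2 Mn²⁺(aq) + 8 H₂O(l) + 5 Fe²⁺(aq)
Q = [Mn²⁺]^2·[Fe²⁺]^5 / ([MnO₄⁻]^2·[H⁺]^16); log Q = -2.294.
E = E° − (0.0592/n) log Q = +1.97 − (0.0592/10)(-2.294) = +1.984 V.

+1.984 V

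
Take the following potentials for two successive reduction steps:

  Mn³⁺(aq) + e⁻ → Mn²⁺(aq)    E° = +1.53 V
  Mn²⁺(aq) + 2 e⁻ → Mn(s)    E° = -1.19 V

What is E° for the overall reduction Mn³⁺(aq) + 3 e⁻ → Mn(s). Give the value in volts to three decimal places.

Standard free energies of sequential steps add: ΔG°₃ = ΔG°₁ + ΔG°₂, so n₃E°₃ = n₁E°₁ + n₂E°₂.
E°₃ = (1×+1.53 + 2×-1.19) / 3 = (-0.850) / 3 = -0.283 V.
Simply averaging or adding the two E° values would be wrong; the electron-weighted sum is required.

-0.283 V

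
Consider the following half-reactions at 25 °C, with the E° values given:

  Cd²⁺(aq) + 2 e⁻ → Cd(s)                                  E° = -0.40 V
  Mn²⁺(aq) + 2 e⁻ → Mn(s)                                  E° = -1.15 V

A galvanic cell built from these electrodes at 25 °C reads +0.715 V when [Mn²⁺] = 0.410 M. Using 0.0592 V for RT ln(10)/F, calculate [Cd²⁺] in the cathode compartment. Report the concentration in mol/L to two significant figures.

Cd²⁺/Cd is the cathode, Mn²⁺/Mn the anode: E°cell = +0.75 V, n = 2.
Overall reaction: Cd²⁺(aq) + Mn(s) → Cd(s) + Mn²⁺(aq); Q = [Mn²⁺]^1/[Cd²⁺]^1.
From E = E° − (0.0592/n) log Q: log Q = (E° − E)·n/0.0592 = (+0.75 − (+0.715))·2/0.0592 = 1.1824.
So 1·log[Cd²⁺] = 1·log(0.41) − log Q = -0.3872 − (1.1824) = -1.5696; [Cd²⁺] = 10^(-1.5696) ≈ 0.027 M.

0.027 M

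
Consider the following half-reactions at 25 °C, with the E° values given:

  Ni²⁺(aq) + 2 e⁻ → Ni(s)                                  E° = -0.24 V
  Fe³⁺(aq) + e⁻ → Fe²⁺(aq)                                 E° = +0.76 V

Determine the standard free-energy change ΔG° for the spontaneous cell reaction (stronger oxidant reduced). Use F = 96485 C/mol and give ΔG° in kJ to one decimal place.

-193.0 kJ

Fe³⁺/Fe²⁺ (E° = +0.76 V) is the cathode; Ni²⁺/Ni (E° = -0.24 V) is the anode, so E°cell = +1.00 V.
Balancing electrons gives n = 2 (lcm of 1 and 2).
ΔG° = −nFE° = −(2)(96485)(+1.00) = -192,970 J = -193.0 kJ.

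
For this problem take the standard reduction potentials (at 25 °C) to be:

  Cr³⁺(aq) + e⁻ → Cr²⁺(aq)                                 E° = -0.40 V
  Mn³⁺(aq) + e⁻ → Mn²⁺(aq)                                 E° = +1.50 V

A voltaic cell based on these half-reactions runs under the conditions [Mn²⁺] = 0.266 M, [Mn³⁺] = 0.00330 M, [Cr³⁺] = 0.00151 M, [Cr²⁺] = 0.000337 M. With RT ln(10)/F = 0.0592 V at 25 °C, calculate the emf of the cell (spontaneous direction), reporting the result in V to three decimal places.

Mn³⁺/Mn²⁺ is the cathode (higher E°), Cr³⁺/Cr²⁺ the anode: E°cell = +1.50 − (-0.40) = +1.90 V, n = 1.
Overall: Mn³⁺(aq) + Cr²⁺(aq) → Mn²⁺(aq) + Cr³⁺(aq)
Q = [Mn²⁺]·[Cr³⁺] / ([Mn³⁺]·[Cr²⁺]); log Q = 2.558.
E = E° − (0.0592/n) log Q = +1.90 − (0.0592/1)(2.558) = +1.749 V.

+1.749 V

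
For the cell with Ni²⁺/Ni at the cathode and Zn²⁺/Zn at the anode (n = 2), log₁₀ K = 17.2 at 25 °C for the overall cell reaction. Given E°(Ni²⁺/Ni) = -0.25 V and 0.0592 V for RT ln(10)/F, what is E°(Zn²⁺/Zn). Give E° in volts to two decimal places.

-0.76 V

E°cell = (0.0592/n)·log K = (0.0592/2)(17.2) = +0.509 V.
Since Ni²⁺/Ni is the cathode and Zn²⁺/Zn the anode, E°cell = E°(Ni²⁺/Ni) − E°(Zn²⁺/Zn).
So E°(Zn²⁺/Zn) = E°(Ni²⁺/Ni) − E°cell = (-0.25) − (+0.509) = -0.76 V.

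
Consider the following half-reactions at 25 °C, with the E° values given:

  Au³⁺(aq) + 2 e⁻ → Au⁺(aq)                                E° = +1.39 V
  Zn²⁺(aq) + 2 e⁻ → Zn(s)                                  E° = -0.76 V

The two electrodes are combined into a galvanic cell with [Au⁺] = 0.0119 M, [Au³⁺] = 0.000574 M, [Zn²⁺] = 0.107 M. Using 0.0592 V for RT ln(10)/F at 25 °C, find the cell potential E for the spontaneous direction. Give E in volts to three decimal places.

+2.140 V

Au³⁺/Au⁺ is the cathode (higher E°), Zn²⁺/Zn the anode: E°cell = +1.39 − (-0.76) = +2.15 V, n = 2.
Overall: Au³⁺(aq) + Zn(s) → Au⁺(aq) + Zn²⁺(aq)
Q = [Au⁺]·[Zn²⁺] / ([Au³⁺]); log Q = 0.346.
E = E° − (0.0592/n) log Q = +2.15 − (0.0592/2)(0.346) = +2.140 V.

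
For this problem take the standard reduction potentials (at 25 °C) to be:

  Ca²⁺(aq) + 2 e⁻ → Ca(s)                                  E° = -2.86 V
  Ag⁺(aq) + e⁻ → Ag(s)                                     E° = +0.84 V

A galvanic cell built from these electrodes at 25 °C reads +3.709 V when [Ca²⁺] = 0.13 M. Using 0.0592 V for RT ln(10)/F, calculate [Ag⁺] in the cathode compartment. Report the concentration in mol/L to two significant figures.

Ag⁺/Ag is the cathode, Ca²⁺/Ca the anode: E°cell = +3.70 V, n = 2.
Overall reaction: 2 Ag⁺(aq) + Ca(s) → 2 Ag(s) + Ca²⁺(aq); Q = [Ca²⁺]^1/[Ag⁺]^2.
From E = E° − (0.0592/n) log Q: log Q = (E° − E)·n/0.0592 = (+3.70 − (+3.709))·2/0.0592 = -0.3041.
So 2·log[Ag⁺] = 1·log(0.13) − log Q = -0.8861 − (-0.3041) = -0.5820; log[Ag⁺] = -0.5820 / 2 = -0.2910; [Ag⁺] = 10^(-0.2910) ≈ 0.51 M.

0.51 M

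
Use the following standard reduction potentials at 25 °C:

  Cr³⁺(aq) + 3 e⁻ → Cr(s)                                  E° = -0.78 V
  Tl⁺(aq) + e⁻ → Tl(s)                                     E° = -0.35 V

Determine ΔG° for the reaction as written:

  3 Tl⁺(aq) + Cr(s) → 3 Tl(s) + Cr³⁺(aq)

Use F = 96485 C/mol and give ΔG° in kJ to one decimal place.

-124.5 kJ

As written, Tl⁺/Tl is reduced (cathode) and Cr³⁺/Cr is oxidised (anode), so E°cell = (-0.35) − (-0.78) = +0.43 V.
Balancing electrons gives n = 3.
ΔG° = −nFE° = −(3)(96485)(+0.43) = -124,466 J = -124.5 kJ.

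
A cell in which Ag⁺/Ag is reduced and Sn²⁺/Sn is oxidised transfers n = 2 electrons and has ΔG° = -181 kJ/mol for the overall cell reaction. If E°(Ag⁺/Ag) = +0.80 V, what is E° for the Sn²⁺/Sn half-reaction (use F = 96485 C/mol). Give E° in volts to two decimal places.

-0.14 V

E°cell = −ΔG°/(nF) = −(-181×10³)/((2)(96485)) = +0.938 V.
Since Ag⁺/Ag is the cathode and Sn²⁺/Sn the anode, E°cell = E°(Ag⁺/Ag) − E°(Sn²⁺/Sn).
So E°(Sn²⁺/Sn) = E°(Ag⁺/Ag) − E°cell = (+0.80) − (+0.938) = -0.14 V.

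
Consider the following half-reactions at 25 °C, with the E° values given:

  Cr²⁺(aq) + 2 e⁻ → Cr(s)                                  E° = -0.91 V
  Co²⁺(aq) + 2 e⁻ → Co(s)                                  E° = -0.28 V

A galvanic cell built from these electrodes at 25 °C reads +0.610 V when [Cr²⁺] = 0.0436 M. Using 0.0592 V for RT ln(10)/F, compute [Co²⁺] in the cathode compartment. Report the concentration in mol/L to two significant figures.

0.0092 M

Co²⁺/Co is the cathode, Cr²⁺/Cr the anode: E°cell = +0.63 V, n = 2.
Overall reaction: Co²⁺(aq) + Cr(s) → Co(s) + Cr²⁺(aq); Q = [Cr²⁺]^1/[Co²⁺]^1.
From E = E° − (0.0592/n) log Q: log Q = (E° − E)·n/0.0592 = (+0.63 − (+0.610))·2/0.0592 = 0.6757.
So 1·log[Co²⁺] = 1·log(0.0436) − log Q = -1.3605 − (0.6757) = -2.0362; [Co²⁺] = 10^(-2.0362) ≈ 0.0092 M.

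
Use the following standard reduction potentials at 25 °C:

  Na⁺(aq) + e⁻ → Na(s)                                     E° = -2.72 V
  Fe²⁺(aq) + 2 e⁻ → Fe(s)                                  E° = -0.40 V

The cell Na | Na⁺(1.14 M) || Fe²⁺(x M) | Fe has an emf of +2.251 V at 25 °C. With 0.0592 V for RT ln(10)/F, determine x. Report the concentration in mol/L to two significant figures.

Fe²⁺/Fe is the cathode, Na⁺/Na the anode: E°cell = +2.32 V, n = 2.
Overall reaction: Fe²⁺(aq) + 2 Na(s) → Fe(s) + 2 Na⁺(aq); Q = [Na⁺]^2/[Fe²⁺]^1.
From E = E° − (0.0592/n) log Q: log Q = (E° − E)·n/0.0592 = (+2.32 − (+2.251))·2/0.0592 = 2.3311.
So 1·log[Fe²⁺] = 2·log(1.14) − log Q = 0.1138 − (2.3311) = -2.2173; [Fe²⁺] = 10^(-2.2173) ≈ 0.0061 M.

0.0061 M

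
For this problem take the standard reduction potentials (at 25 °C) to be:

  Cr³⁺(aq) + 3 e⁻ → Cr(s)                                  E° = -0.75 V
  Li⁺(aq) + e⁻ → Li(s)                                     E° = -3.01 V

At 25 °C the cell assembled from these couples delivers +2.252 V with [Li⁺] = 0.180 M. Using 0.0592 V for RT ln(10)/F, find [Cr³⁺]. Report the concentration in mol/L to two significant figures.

0.0023 M

Cr³⁺/Cr is the cathode, Li⁺/Li the anode: E°cell = +2.26 V, n = 3.
Overall reaction: Cr³⁺(aq) + 3 Li(s) → Cr(s) + 3 Li⁺(aq); Q = [Li⁺]^3/[Cr³⁺]^1.
From E = E° − (0.0592/n) log Q: log Q = (E° − E)·n/0.0592 = (+2.26 − (+2.252))·3/0.0592 = 0.4054.
So 1·log[Cr³⁺] = 3·log(0.18) − log Q = -2.2342 − (0.4054) = -2.6396; [Cr³⁺] = 10^(-2.6396) ≈ 0.0023 M.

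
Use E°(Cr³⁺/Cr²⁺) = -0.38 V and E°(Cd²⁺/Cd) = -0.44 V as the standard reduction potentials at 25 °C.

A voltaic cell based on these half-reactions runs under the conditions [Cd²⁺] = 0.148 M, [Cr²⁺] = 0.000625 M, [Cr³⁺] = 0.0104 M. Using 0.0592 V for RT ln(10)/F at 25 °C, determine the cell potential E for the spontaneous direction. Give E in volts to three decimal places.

Cr³⁺/Cr²⁺ is the cathode (higher E°), Cd²⁺/Cd the anode: E°cell = -0.38 − (-0.44) = +0.06 V, n = 2.
Overall: 2 Cr³⁺(aq) + Cd(s) → 2 Cr²⁺(aq) + Cd²⁺(aq)
Q = [Cr²⁺]^2·[Cd²⁺] / ([Cr³⁺]^2); log Q = -3.272.
E = E° − (0.0592/n) log Q = +0.06 − (0.0592/2)(-3.272) = +0.157 V.

+0.157 V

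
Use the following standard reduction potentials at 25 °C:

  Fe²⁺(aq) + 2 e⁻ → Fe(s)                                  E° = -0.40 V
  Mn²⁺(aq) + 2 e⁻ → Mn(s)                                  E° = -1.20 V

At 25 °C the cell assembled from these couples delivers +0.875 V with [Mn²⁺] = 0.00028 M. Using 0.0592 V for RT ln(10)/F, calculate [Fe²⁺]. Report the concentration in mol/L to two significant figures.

Fe²⁺/Fe is the cathode, Mn²⁺/Mn the anode: E°cell = +0.80 V, n = 2.
Overall reaction: Fe²⁺(aq) + Mn(s) → Fe(s) + Mn²⁺(aq); Q = [Mn²⁺]^1/[Fe²⁺]^1.
From E = E° − (0.0592/n) log Q: log Q = (E° − E)·n/0.0592 = (+0.80 − (+0.875))·2/0.0592 = -2.5338.
So 1·log[Fe²⁺] = 1·log(0.00028) − log Q = -3.5528 − (-2.5338) = -1.0190; [Fe²⁺] = 10^(-1.0190) ≈ 0.096 M.

0.096 M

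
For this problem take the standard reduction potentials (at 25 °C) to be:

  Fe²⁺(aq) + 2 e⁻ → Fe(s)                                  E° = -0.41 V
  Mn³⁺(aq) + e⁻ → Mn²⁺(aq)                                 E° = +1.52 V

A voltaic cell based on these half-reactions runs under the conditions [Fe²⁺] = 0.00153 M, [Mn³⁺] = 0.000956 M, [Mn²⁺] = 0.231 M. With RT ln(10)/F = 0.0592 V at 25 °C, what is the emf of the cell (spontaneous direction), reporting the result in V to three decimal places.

+1.872 V

Mn³⁺/Mn²⁺ is the cathode (higher E°), Fe²⁺/Fe the anode: E°cell = +1.52 − (-0.41) = +1.93 V, n = 2.
Overall: 2 Mn³⁺(aq) + Fe(s) → 2 Mn²⁺(aq) + Fe²⁺(aq)
Q = [Mn²⁺]^2·[Fe²⁺] / ([Mn³⁺]^2); log Q = 1.951.
E = E° − (0.0592/n) log Q = +1.93 − (0.0592/2)(1.951) = +1.872 V.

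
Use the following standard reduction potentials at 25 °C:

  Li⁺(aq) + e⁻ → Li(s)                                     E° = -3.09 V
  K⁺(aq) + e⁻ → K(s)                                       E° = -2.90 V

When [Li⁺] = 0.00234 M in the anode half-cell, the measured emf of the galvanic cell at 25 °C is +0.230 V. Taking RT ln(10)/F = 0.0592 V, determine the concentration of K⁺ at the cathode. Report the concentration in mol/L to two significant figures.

0.011 M

K⁺/K is the cathode, Li⁺/Li the anode: E°cell = +0.19 V, n = 1.
Overall reaction: K⁺(aq) + Li(s) → K(s) + Li⁺(aq); Q = [Li⁺]^1/[K⁺]^1.
From E = E° − (0.0592/n) log Q: log Q = (E° − E)·n/0.0592 = (+0.19 − (+0.230))·1/0.0592 = -0.6757.
So 1·log[K⁺] = 1·log(0.00234) − log Q = -2.6308 − (-0.6757) = -1.9551; [K⁺] = 10^(-1.9551) ≈ 0.011 M.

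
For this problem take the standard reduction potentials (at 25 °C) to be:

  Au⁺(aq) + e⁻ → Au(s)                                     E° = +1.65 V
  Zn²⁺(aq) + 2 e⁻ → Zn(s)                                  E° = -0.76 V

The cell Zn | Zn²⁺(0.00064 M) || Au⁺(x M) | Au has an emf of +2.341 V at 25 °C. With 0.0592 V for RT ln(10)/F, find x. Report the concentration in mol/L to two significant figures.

0.0017 M

Au⁺/Au is the cathode, Zn²⁺/Zn the anode: E°cell = +2.41 V, n = 2.
Overall reaction: 2 Au⁺(aq) + Zn(s) → 2 Au(s) + Zn²⁺(aq); Q = [Zn²⁺]^1/[Au⁺]^2.
From E = E° − (0.0592/n) log Q: log Q = (E° − E)·n/0.0592 = (+2.41 − (+2.341))·2/0.0592 = 2.3311.
So 2·log[Au⁺] = 1·log(0.00064) − log Q = -3.1938 − (2.3311) = -5.5249; log[Au⁺] = -5.5249 / 2 = -2.7624; [Au⁺] = 10^(-2.7624) ≈ 0.0017 M.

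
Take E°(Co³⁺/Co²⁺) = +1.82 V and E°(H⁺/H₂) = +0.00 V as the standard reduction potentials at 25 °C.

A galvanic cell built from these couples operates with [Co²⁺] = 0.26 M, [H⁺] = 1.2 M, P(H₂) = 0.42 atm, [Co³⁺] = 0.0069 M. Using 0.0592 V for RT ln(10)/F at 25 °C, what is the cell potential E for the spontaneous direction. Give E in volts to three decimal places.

+1.711 V

Co³⁺/Co²⁺ is the cathode (higher E°), H⁺/H₂ the anode: E°cell = +1.82 − (+0.00) = +1.82 V, n = 2.
Overall: 2 Co³⁺(aq) + H₂(g) → 2 Co²⁺(aq) + 2 H⁺(aq)
Q = [Co²⁺]^2·[H⁺]^2 / ([Co³⁺]^2·P(H₂)); log Q = 3.687.
E = E° − (0.0592/n) log Q = +1.82 − (0.0592/2)(3.687) = +1.711 V.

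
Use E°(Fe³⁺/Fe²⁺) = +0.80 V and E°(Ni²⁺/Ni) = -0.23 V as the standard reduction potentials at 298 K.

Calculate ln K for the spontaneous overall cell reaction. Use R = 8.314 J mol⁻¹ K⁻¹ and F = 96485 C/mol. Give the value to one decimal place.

Cathode: Fe³⁺/Fe²⁺; anode: Ni²⁺/Ni. E°cell = (+0.80) − (-0.23) = +1.03 V, with n = 2.
ΔG° = −nFE° = −RT ln K, so ln K = nFE°/(RT) = (2)(96485)(+1.03) / ((8.314)(298)) = 80.223.

80.2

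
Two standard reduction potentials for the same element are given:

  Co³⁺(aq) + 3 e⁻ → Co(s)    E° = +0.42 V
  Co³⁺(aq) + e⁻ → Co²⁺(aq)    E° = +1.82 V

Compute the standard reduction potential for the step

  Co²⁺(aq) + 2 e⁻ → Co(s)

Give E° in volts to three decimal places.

Sequential free energies add, so n₃E°₃ = n₁E°₁ + n₂E°₂.
With n₃ = 3, and the known step contributing 1×(+1.82) V, the unknown satisfies 2·E° = 3×(+0.42) − 1×(+1.82) = -0.560.
E° = -0.560 / 2 = -0.280 V.

-0.280 V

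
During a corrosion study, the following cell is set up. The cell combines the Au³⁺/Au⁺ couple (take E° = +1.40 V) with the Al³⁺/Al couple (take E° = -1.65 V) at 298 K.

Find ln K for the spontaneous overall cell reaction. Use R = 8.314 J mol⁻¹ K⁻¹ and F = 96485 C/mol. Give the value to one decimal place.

712.7

Cathode: Au³⁺/Au⁺; anode: Al³⁺/Al. E°cell = (+1.40) − (-1.65) = +3.05 V, with n = 6.
ΔG° = −nFE° = −RT ln K, so ln K = nFE°/(RT) = (6)(96485)(+3.05) / ((8.314)(298)) = 712.664.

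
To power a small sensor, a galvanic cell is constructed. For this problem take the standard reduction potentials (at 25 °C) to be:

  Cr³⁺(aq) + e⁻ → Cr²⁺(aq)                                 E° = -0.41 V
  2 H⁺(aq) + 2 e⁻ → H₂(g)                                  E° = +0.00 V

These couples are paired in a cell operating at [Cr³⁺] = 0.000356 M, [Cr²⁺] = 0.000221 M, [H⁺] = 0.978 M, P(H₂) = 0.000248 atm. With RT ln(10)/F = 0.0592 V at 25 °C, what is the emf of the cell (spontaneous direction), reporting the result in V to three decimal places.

+0.504 V

H⁺/H₂ is the cathode (higher E°), Cr³⁺/Cr²⁺ the anode: E°cell = +0.00 − (-0.41) = +0.41 V, n = 2.
Overall: 2 H⁺(aq) + 2 Cr²⁺(aq) → H₂(g) + 2 Cr³⁺(aq)
Q = P(H₂)·[Cr³⁺]^2 / ([H⁺]^2·[Cr²⁺]^2); log Q = -3.172.
E = E° − (0.0592/n) log Q = +0.41 − (0.0592/2)(-3.172) = +0.504 V.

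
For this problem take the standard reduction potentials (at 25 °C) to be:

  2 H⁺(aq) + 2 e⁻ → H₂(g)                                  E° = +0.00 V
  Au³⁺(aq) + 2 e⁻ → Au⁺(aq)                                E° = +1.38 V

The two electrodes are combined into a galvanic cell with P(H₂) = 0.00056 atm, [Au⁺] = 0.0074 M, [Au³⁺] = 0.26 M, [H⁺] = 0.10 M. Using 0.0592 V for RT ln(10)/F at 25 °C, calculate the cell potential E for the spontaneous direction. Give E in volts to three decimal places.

Au³⁺/Au⁺ is the cathode (higher E°), H⁺/H₂ the anode: E°cell = +1.38 − (+0.00) = +1.38 V, n = 2.
Overall: Au³⁺(aq) + H₂(g) → Au⁺(aq) + 2 H⁺(aq)
Q = [Au⁺]·[H⁺]^2 / ([Au³⁺]·P(H₂)); log Q = -0.294.
E = E° − (0.0592/n) log Q = +1.38 − (0.0592/2)(-0.294) = +1.389 V.

+1.389 V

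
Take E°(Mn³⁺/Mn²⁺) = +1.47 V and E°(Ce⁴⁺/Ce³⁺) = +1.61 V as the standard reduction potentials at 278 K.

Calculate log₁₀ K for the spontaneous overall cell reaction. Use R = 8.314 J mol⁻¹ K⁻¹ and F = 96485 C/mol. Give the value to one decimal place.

2.5

Cathode: Ce⁴⁺/Ce³⁺; anode: Mn³⁺/Mn²⁺. E°cell = (+1.61) − (+1.47) = +0.14 V, with n = 1.
ΔG° = −nFE° = −RT ln K, so ln K = nFE°/(RT) = (1)(96485)(+0.14) / ((8.314)(278)) = 5.844.
log₁₀ K = 5.844 / ln 10 = 2.5.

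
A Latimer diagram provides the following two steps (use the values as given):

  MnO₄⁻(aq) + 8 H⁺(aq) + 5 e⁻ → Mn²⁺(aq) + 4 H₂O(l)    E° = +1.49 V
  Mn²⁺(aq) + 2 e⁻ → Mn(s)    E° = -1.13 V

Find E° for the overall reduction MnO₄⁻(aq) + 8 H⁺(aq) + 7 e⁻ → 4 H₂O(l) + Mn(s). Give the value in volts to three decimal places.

Adding the free-energy changes (−nFE°) of the two steps gives −n₃FE°₃ = −n₁FE°₁ − n₂FE°₂.
E°₃ = (5×+1.49 + 2×-1.13) / 7 = (+5.190) / 7 = +0.741 V.
Simply averaging or adding the two E° values would be wrong; the electron-weighted sum is required.

+0.741 V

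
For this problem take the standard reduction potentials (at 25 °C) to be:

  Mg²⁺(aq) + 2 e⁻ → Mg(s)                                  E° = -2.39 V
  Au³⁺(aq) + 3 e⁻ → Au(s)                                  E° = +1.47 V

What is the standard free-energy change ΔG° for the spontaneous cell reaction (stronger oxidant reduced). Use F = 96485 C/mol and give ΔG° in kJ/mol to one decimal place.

Au³⁺/Au (E° = +1.47 V) is the cathode; Mg²⁺/Mg (E° = -2.39 V) is the anode, so E°cell = +3.86 V.
Balancing electrons gives n = 6 (lcm of 3 and 2).
ΔG° = −nFE° = −(6)(96485)(+3.86) = -2,234,593 J = -2234.6 kJ/mol.

-2234.6 kJ/mol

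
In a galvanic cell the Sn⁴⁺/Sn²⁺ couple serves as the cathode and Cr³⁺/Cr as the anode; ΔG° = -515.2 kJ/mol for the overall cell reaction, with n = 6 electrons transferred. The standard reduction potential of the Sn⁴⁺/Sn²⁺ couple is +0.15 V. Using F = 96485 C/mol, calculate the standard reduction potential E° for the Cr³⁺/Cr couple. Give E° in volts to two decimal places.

-0.74 V

E°cell = −ΔG°/(nF) = −(-515.2×10³)/((6)(96485)) = +0.890 V.
Since Sn⁴⁺/Sn²⁺ is the cathode and Cr³⁺/Cr the anode, E°cell = E°(Sn⁴⁺/Sn²⁺) − E°(Cr³⁺/Cr).
So E°(Cr³⁺/Cr) = E°(Sn⁴⁺/Sn²⁺) − E°cell = (+0.15) − (+0.890) = -0.74 V.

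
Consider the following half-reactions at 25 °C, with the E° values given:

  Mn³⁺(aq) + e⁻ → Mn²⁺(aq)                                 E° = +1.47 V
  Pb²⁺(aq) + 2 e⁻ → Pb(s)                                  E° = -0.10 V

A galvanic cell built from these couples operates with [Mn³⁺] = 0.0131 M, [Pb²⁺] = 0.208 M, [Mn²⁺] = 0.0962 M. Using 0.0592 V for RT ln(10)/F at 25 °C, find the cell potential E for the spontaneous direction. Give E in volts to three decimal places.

Mn³⁺/Mn²⁺ is the cathode (higher E°), Pb²⁺/Pb the anode: E°cell = +1.47 − (-0.10) = +1.57 V, n = 2.
Overall: 2 Mn³⁺(aq) + Pb(s) → 2 Mn²⁺(aq) + Pb²⁺(aq)
Q = [Mn²⁺]^2·[Pb²⁺] / ([Mn³⁺]^2); log Q = 1.050.
E = E° − (0.0592/n) log Q = +1.57 − (0.0592/2)(1.050) = +1.539 V.

+1.539 V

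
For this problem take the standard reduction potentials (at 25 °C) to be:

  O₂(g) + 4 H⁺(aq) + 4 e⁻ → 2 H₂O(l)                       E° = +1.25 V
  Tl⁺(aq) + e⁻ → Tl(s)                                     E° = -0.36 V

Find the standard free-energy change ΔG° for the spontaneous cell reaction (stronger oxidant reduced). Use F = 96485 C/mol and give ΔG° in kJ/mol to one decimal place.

O₂/H₂O (E° = +1.25 V) is the cathode; Tl⁺/Tl (E° = -0.36 V) is the anode, so E°cell = +1.61 V.
Balancing electrons gives n = 4 (lcm of 4 and 1).
ΔG° = −nFE° = −(4)(96485)(+1.61) = -621,363 J = -621.4 kJ/mol.

-621.4 kJ/mol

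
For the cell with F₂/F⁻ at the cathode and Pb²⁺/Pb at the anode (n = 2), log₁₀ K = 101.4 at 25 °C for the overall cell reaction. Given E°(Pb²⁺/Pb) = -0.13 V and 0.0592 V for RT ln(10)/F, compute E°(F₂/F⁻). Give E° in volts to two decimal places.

+2.87 V

E°cell = (0.0592/n)·log K = (0.0592/2)(101.4) = +3.001 V.
Since F₂/F⁻ is the cathode and Pb²⁺/Pb the anode, E°cell = E°(F₂/F⁻) − E°(Pb²⁺/Pb).
So E°(F₂/F⁻) = E°cell + E°(Pb²⁺/Pb) = +3.001 + (-0.13) = +2.87 V.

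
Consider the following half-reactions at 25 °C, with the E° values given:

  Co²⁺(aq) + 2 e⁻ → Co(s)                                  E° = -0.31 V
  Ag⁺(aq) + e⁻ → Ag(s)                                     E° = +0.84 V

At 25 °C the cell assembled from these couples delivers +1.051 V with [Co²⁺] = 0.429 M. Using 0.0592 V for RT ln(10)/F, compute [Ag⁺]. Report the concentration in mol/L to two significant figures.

0.014 M

Ag⁺/Ag is the cathode, Co²⁺/Co the anode: E°cell = +1.15 V, n = 2.
Overall reaction: 2 Ag⁺(aq) + Co(s) → 2 Ag(s) + Co²⁺(aq); Q = [Co²⁺]^1/[Ag⁺]^2.
From E = E° − (0.0592/n) log Q: log Q = (E° − E)·n/0.0592 = (+1.15 − (+1.051))·2/0.0592 = 3.3446.
So 2·log[Ag⁺] = 1·log(0.429) − log Q = -0.3675 − (3.3446) = -3.7121; log[Ag⁺] = -3.7121 / 2 = -1.8560; [Ag⁺] = 10^(-1.8560) ≈ 0.014 M.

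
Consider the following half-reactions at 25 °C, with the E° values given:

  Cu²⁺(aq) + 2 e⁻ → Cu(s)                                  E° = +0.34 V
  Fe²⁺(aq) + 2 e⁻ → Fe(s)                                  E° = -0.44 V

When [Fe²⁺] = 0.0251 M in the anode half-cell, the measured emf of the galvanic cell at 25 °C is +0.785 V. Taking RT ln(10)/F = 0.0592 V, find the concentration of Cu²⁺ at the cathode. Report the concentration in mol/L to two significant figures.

Cu²⁺/Cu is the cathode, Fe²⁺/Fe the anode: E°cell = +0.78 V, n = 2.
Overall reaction: Cu²⁺(aq) + Fe(s) → Cu(s) + Fe²⁺(aq); Q = [Fe²⁺]^1/[Cu²⁺]^1.
From E = E° − (0.0592/n) log Q: log Q = (E° − E)·n/0.0592 = (+0.78 − (+0.785))·2/0.0592 = -0.1689.
So 1·log[Cu²⁺] = 1·log(0.0251) − log Q = -1.6003 − (-0.1689) = -1.4314; [Cu²⁺] = 10^(-1.4314) ≈ 0.037 M.

0.037 M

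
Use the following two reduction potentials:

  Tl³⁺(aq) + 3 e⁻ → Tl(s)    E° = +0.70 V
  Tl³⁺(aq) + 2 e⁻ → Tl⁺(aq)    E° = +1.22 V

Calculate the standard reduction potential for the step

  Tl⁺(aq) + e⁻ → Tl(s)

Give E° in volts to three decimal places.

-0.340 V

Sequential free energies add, so n₃E°₃ = n₁E°₁ + n₂E°₂.
With n₃ = 3, and the known step contributing 2×(+1.22) V, the unknown satisfies 1·E° = 3×(+0.70) − 2×(+1.22) = -0.340.
E° = -0.340 / 1 = -0.340 V.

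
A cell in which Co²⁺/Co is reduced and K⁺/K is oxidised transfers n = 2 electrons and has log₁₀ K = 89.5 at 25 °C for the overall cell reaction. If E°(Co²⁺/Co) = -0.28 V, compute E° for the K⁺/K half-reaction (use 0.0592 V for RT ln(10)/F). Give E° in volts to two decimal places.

E°cell = (0.0592/n)·log K = (0.0592/2)(89.5) = +2.649 V.
Since Co²⁺/Co is the cathode and K⁺/K the anode, E°cell = E°(Co²⁺/Co) − E°(K⁺/K).
So E°(K⁺/K) = E°(Co²⁺/Co) − E°cell = (-0.28) − (+2.649) = -2.93 V.

-2.93 V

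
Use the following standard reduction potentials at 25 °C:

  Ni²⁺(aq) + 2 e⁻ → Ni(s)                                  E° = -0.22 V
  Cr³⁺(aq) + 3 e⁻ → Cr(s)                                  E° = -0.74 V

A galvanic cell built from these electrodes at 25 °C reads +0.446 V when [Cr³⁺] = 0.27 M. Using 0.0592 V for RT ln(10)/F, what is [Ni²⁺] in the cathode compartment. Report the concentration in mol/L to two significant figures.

Ni²⁺/Ni is the cathode, Cr³⁺/Cr the anode: E°cell = +0.52 V, n = 6.
Overall reaction: 3 Ni²⁺(aq) + 2 Cr(s) → 3 Ni(s) + 2 Cr³⁺(aq); Q = [Cr³⁺]^2/[Ni²⁺]^3.
From E = E° − (0.0592/n) log Q: log Q = (E° − E)·n/0.0592 = (+0.52 − (+0.446))·6/0.0592 = 7.5000.
So 3·log[Ni²⁺] = 2·log(0.27) − log Q = -1.1373 − (7.5000) = -8.6373; log[Ni²⁺] = -8.6373 / 3 = -2.8791; [Ni²⁺] = 10^(-2.8791) ≈ 0.0013 M.

0.0013 M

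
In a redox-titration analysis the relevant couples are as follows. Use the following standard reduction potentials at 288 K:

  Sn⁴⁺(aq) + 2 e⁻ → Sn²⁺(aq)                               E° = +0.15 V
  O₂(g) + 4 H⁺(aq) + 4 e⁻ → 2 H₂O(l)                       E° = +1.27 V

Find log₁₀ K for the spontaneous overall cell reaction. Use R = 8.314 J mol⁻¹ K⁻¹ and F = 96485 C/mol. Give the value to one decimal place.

Cathode: O₂/H₂O; anode: Sn⁴⁺/Sn²⁺. E°cell = (+1.27) − (+0.15) = +1.12 V, with n = 4.
ΔG° = −nFE° = −RT ln K, so ln K = nFE°/(RT) = (4)(96485)(+1.12) / ((8.314)(288)) = 180.524.
log₁₀ K = 180.524 / ln 10 = 78.4.

78.4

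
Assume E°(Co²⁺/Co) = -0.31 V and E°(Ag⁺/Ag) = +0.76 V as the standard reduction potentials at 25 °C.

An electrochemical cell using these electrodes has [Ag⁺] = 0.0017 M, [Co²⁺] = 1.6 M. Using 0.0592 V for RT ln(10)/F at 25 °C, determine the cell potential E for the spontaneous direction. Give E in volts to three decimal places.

+0.900 V

Ag⁺/Ag is the cathode (higher E°), Co²⁺/Co the anode: E°cell = +0.76 − (-0.31) = +1.07 V, n = 2.
Overall: 2 Ag⁺(aq) + Co(s) → 2 Ag(s) + Co²⁺(aq)
Q = [Co²⁺] / ([Ag⁺]^2); log Q = 5.743.
E = E° − (0.0592/n) log Q = +1.07 − (0.0592/2)(5.743) = +0.900 V.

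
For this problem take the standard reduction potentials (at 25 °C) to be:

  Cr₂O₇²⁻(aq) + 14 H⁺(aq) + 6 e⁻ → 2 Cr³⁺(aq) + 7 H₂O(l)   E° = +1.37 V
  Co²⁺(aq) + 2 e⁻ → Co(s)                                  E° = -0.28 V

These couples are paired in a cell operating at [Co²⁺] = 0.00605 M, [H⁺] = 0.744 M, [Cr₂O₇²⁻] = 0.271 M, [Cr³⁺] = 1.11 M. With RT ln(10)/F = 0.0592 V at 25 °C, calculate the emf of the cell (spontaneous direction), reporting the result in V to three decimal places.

+1.691 V

Cr₂O₇²⁻/Cr³⁺ is the cathode (higher E°), Co²⁺/Co the anode: E°cell = +1.37 − (-0.28) = +1.65 V, n = 6.
Overall: Cr₂O₇²⁻(aq) + 14 H⁺(aq) + 3 Co(s) → 2 Cr³⁺(aq) + 7 H₂O(l) + 3 Co²⁺(aq)
Q = [Cr³⁺]^2·[Co²⁺]^3 / ([Cr₂O₇²⁻]·[H⁺]^14); log Q = -4.199.
E = E° − (0.0592/n) log Q = +1.65 − (0.0592/6)(-4.199) = +1.691 V.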